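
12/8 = 3/2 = 1.50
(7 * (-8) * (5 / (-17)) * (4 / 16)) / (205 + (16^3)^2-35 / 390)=0.00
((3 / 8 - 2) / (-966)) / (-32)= -13 / 247296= -0.00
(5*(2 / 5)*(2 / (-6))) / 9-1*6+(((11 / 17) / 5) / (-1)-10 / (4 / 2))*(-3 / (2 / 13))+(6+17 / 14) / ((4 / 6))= 6732577 / 64260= 104.77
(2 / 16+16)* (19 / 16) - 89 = -8941 / 128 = -69.85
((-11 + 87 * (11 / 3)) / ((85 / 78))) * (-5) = -24024 / 17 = -1413.18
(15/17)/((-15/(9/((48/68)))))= -3/4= -0.75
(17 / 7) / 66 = 17 / 462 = 0.04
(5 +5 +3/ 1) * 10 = 130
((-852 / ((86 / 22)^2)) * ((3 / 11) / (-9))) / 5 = 3124 / 9245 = 0.34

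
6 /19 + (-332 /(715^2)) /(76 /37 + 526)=29964825452 /94888983475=0.32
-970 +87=-883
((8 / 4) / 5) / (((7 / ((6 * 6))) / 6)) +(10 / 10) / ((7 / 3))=447 / 35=12.77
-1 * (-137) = 137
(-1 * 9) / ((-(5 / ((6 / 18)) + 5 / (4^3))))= 576 / 965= 0.60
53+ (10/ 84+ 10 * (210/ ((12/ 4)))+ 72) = 34655/ 42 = 825.12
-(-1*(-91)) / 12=-7.58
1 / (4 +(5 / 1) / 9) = 9 / 41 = 0.22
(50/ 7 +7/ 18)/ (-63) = -949/ 7938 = -0.12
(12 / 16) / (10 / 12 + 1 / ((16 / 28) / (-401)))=-9 / 8411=-0.00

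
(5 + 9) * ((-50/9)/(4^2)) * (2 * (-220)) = 19250/9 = 2138.89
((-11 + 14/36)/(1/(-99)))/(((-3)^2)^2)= 2101/162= 12.97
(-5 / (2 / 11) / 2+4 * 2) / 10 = -23 / 40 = -0.58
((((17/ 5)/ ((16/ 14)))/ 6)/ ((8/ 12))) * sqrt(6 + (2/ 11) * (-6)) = 357 * sqrt(66)/ 1760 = 1.65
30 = 30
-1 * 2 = -2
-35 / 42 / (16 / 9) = -15 / 32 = -0.47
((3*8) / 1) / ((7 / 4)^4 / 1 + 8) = 2048 / 1483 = 1.38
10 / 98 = 5 / 49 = 0.10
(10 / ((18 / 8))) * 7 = 280 / 9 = 31.11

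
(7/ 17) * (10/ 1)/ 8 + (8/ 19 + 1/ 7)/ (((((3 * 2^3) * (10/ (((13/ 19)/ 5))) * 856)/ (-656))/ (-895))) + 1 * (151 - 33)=4366239497/ 36772904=118.74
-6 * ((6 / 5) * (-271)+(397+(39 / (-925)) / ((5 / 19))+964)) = -28739004 / 4625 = -6213.84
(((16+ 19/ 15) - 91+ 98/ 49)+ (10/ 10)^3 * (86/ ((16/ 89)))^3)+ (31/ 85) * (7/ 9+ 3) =2522247041743/ 23040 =109472527.85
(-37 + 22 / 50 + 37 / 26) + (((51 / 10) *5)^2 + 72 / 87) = 23220963 / 37700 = 615.94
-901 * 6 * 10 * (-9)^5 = 3192188940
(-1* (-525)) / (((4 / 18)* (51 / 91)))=143325 / 34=4215.44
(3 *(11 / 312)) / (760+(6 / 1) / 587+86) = 6457 / 51647232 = 0.00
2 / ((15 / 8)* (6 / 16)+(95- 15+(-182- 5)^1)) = -0.02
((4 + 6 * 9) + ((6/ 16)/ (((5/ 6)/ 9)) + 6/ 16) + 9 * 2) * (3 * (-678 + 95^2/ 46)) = -116247.34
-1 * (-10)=10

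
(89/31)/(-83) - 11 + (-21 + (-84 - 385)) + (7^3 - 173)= -851752/2573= -331.03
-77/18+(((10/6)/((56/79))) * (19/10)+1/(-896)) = 217/1152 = 0.19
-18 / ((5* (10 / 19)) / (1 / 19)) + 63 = 1566 / 25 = 62.64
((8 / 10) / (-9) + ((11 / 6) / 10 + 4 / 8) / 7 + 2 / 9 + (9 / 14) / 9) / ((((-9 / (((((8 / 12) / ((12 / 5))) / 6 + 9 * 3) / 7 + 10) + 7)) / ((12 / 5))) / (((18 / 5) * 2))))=-12.11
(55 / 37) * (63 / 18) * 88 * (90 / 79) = 1524600 / 2923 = 521.59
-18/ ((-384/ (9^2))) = 243/ 64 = 3.80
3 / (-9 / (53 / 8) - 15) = -53 / 289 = -0.18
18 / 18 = 1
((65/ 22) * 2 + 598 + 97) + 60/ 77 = 54030/ 77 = 701.69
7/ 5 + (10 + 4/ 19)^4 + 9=7089119172/ 651605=10879.47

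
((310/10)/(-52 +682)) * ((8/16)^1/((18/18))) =31/1260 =0.02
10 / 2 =5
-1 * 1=-1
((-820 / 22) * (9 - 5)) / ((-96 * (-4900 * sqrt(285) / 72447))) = -52111 * sqrt(285) / 646800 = -1.36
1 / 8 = 0.12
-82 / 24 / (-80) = 41 / 960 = 0.04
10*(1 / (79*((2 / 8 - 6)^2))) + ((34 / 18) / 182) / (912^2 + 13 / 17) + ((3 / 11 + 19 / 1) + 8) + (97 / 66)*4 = 353005830096407993 / 10647026701629318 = 33.16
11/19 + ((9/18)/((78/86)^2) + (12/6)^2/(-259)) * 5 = 53005343/14969682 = 3.54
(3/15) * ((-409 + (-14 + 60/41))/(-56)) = 2469/1640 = 1.51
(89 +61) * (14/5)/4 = 105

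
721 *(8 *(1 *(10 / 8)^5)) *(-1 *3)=-52807.62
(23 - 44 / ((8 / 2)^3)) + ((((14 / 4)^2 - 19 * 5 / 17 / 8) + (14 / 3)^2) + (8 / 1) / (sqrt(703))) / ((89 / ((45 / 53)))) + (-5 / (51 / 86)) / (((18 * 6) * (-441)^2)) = 360 * sqrt(703) / 3316051 + 457393878024263 / 20211427034064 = 22.63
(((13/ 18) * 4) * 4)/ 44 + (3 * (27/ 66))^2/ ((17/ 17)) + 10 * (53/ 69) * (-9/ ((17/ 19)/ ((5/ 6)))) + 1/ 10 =-532396627/ 8515980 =-62.52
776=776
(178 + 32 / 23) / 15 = 4126 / 345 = 11.96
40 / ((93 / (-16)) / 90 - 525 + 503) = -1.81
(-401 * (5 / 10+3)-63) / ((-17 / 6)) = 8799 / 17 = 517.59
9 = 9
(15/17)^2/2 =225/578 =0.39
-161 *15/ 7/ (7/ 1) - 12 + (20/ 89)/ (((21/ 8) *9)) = -1030727/ 16821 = -61.28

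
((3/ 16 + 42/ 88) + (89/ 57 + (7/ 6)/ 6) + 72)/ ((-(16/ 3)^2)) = -2239763/ 856064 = -2.62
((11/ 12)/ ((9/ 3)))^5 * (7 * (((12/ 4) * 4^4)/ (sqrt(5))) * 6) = 38.42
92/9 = 10.22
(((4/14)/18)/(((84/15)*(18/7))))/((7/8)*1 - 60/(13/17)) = -65/4575123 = -0.00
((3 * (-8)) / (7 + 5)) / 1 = -2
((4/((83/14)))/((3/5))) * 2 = 2.25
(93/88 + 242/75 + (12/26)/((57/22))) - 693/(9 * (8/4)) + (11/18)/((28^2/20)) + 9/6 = -3896870693/119819700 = -32.52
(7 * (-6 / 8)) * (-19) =399 / 4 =99.75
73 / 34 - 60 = -1967 / 34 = -57.85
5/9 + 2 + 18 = 185/9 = 20.56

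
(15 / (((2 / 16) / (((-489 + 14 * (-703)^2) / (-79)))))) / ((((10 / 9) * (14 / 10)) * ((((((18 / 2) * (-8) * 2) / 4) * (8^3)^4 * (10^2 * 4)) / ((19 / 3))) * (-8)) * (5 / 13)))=-1708853939 / 121605986032025600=-0.00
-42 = -42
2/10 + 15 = 15.20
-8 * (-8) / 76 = 16 / 19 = 0.84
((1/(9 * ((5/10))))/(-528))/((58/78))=-13/22968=-0.00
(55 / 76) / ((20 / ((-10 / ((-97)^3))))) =55 / 138726296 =0.00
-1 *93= -93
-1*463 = -463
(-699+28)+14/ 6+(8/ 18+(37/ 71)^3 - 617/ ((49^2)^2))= -12405974091230260/ 18569571216399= -668.08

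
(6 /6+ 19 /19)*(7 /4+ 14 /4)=10.50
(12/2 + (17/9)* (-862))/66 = -7300/297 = -24.58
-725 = -725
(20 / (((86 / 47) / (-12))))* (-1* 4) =22560 / 43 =524.65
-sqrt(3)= -1.73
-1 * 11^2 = -121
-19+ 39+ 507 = 527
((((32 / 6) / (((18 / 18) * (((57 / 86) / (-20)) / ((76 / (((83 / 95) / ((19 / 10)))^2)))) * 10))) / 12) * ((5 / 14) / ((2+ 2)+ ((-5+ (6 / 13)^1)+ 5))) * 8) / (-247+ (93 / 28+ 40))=46623640960 / 30762478161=1.52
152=152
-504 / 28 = -18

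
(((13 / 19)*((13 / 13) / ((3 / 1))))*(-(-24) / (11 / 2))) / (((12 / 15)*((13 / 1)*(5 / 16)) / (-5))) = -320 / 209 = -1.53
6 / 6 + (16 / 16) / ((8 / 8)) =2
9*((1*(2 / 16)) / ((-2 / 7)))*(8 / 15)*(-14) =147 / 5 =29.40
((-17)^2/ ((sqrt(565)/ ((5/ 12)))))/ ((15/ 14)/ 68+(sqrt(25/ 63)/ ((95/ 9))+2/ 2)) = -177732688 * sqrt(3955)/ 38013412553+24010902034 * sqrt(565)/ 114040237659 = 4.71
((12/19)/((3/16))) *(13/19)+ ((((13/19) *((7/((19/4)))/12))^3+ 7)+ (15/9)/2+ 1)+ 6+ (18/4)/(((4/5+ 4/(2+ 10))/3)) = 627316071911/21594059379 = 29.05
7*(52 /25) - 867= -21311 /25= -852.44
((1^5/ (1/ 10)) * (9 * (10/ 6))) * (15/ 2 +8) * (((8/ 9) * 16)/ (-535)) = -19840/ 321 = -61.81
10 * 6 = 60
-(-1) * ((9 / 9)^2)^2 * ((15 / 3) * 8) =40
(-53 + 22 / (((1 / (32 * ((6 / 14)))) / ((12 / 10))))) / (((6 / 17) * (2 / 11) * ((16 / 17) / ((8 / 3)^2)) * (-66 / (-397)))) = 1241066861 / 5670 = 218883.04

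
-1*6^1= -6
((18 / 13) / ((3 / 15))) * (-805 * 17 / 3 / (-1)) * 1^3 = 410550 / 13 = 31580.77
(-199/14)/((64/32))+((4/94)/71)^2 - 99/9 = -5645733371/311795932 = -18.11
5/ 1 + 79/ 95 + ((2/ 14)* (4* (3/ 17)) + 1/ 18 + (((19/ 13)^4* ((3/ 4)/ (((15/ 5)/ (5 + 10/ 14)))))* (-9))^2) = 4006026373789111171/ 1161951310914030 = 3447.67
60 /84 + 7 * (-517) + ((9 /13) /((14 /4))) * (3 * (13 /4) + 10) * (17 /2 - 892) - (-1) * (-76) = -7145.76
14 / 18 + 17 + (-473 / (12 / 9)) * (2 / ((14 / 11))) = -136001 / 252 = -539.69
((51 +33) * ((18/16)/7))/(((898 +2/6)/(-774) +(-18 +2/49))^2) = 174763349334/4732430422225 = 0.04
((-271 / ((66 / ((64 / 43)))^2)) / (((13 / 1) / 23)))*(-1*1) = 6382592 / 26176293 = 0.24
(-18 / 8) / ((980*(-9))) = 1 / 3920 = 0.00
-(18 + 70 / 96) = -18.73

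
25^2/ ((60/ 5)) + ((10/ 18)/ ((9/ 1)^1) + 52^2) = 892991/ 324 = 2756.15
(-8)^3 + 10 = -502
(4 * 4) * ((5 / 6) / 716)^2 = 25 / 1153476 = 0.00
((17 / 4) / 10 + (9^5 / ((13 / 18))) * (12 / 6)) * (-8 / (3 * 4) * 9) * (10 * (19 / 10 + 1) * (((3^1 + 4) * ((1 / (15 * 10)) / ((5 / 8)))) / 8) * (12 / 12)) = -17261248543 / 65000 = -265557.67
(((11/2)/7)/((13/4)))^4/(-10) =-117128/342874805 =-0.00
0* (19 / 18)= 0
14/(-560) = -1/40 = -0.02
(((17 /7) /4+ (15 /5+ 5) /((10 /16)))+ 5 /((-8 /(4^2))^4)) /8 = 13077 /1120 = 11.68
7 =7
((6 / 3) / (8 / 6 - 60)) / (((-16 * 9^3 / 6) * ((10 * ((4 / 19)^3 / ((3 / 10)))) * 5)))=6859 / 608256000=0.00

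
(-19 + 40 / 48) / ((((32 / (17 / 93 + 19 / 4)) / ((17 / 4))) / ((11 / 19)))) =-37402805 / 5428224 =-6.89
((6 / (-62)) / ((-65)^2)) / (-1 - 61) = 3 / 8120450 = 0.00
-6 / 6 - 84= -85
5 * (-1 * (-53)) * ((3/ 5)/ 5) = 159/ 5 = 31.80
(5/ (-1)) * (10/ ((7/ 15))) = -750/ 7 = -107.14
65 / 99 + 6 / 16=817 / 792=1.03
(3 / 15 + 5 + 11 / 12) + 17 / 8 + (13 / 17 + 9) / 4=21793 / 2040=10.68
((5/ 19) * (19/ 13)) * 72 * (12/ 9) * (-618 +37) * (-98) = 27330240/ 13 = 2102326.15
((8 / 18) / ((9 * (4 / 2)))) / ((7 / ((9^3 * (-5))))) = -90 / 7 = -12.86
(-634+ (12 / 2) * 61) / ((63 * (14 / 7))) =-134 / 63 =-2.13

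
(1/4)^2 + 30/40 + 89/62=1115/496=2.25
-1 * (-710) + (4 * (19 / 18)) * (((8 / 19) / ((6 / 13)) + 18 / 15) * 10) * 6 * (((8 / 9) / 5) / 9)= 2626478 / 3645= 720.57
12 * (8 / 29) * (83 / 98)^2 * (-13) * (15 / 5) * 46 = -296612784 / 69629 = -4259.90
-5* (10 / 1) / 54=-25 / 27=-0.93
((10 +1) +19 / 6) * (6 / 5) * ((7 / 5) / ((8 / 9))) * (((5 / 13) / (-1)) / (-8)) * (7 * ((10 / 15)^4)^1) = 833 / 468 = 1.78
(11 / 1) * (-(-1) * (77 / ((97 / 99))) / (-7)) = -11979 / 97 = -123.49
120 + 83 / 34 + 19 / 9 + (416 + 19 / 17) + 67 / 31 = 5158783 / 9486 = 543.83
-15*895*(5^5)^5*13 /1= -52012503147125244140625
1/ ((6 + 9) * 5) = 1/ 75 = 0.01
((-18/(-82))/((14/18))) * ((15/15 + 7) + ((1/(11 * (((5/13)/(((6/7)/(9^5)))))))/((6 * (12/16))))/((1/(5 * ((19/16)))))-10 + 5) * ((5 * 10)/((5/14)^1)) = 818420375/6904359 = 118.54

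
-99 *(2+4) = -594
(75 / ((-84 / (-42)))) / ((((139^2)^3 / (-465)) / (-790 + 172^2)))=-502095375 / 7212549413161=-0.00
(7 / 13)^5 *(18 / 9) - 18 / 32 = -2803813 / 5940688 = -0.47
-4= -4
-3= -3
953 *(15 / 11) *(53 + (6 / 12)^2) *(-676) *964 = -496052338860 / 11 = -45095667169.09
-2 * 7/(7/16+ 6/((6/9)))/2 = -112/151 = -0.74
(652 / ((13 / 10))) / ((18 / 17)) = 473.68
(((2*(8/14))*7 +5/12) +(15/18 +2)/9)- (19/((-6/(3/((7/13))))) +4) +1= 17671/756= 23.37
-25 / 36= -0.69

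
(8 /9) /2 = 4 /9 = 0.44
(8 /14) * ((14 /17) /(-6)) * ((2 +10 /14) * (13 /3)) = -988 /1071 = -0.92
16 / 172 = 4 / 43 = 0.09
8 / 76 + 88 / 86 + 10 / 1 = 9092 / 817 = 11.13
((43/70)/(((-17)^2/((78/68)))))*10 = 1677/68782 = 0.02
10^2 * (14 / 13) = 1400 / 13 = 107.69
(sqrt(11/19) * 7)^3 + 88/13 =157.87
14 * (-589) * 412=-3397352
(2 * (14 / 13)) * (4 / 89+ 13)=32508 / 1157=28.10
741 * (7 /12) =1729 /4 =432.25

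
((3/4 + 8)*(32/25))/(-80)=-7/50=-0.14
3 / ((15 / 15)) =3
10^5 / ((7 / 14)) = 200000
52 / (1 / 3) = 156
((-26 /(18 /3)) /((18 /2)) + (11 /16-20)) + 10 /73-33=-52.66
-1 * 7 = -7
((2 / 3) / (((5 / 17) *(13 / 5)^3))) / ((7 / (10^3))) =850000 / 46137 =18.42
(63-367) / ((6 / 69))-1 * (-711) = -2785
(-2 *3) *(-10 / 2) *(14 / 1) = 420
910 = 910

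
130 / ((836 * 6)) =65 / 2508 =0.03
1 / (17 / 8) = 8 / 17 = 0.47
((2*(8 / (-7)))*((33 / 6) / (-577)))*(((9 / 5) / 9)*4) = 352 / 20195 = 0.02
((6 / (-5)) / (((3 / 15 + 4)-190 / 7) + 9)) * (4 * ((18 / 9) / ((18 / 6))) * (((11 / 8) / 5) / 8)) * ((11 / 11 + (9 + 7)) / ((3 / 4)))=1309 / 7320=0.18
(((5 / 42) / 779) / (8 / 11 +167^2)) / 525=11 / 1053932991930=0.00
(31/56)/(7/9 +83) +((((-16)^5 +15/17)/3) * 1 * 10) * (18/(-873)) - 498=14949490241429/208882128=71569.03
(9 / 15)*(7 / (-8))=-21 / 40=-0.52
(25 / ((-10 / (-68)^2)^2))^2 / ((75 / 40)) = 228581619826688 / 15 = 15238774655112.53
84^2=7056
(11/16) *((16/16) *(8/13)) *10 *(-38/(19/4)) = -440/13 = -33.85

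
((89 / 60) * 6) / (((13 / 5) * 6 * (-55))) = -89 / 8580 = -0.01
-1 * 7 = -7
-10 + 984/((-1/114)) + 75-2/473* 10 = -112111.04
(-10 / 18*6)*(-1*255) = 850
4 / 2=2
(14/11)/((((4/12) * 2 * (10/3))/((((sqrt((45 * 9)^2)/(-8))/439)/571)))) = -5103/44117744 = -0.00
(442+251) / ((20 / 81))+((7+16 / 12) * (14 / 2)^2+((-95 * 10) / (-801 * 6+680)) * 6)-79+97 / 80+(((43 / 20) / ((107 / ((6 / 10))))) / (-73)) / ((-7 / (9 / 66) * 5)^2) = 4497916686068095973 / 1433106860955000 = 3138.58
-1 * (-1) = 1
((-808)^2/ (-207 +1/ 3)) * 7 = -3427536/ 155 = -22113.14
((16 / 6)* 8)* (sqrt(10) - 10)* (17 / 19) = -130.52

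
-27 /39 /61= -9 /793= -0.01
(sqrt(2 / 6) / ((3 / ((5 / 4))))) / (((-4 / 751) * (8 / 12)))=-3755 * sqrt(3) / 96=-67.75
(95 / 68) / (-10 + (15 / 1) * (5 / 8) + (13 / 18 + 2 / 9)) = 1710 / 391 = 4.37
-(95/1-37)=-58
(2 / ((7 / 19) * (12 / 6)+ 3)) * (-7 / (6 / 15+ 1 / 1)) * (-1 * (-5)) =-950 / 71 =-13.38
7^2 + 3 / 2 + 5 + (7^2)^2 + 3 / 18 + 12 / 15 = 2457.47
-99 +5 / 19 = -1876 / 19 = -98.74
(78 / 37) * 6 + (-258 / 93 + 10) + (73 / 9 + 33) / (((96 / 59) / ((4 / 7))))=29753281 / 867132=34.31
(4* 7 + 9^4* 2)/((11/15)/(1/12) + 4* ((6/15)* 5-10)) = -32875/58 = -566.81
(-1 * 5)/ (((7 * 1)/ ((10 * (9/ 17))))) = -450/ 119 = -3.78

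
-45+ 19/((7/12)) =-87/7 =-12.43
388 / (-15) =-388 / 15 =-25.87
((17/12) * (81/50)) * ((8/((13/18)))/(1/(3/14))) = 12393/2275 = 5.45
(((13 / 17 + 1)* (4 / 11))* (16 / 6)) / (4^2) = 20 / 187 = 0.11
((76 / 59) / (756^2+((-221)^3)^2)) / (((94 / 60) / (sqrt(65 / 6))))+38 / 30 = 380 * sqrt(390) / 323075119636610461+19 / 15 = 1.27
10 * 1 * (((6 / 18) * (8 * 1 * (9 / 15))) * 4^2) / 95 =256 / 95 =2.69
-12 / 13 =-0.92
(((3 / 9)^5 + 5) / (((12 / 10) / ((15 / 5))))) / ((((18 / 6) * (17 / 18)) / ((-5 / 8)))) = -3800 / 1377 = -2.76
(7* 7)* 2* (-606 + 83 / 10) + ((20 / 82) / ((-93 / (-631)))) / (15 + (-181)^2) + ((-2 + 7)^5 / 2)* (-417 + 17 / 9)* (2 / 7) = -1600220103087577 / 6561181620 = -243892.06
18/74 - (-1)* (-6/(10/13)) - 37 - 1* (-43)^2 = -350308/185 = -1893.56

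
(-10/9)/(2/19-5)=190/837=0.23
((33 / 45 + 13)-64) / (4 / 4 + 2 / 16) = -6032 / 135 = -44.68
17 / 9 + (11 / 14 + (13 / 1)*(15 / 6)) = 2216 / 63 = 35.17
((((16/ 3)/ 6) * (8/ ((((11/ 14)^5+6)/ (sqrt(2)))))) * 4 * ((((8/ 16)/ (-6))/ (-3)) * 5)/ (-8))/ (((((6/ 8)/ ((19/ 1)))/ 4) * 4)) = -326996992 * sqrt(2)/ 164656557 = -2.81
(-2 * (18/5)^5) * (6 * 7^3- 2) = -7769903616/3125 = -2486369.16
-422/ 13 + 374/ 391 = -9420/ 299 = -31.51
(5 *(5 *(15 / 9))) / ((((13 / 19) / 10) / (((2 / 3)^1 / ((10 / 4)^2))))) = 7600 / 117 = 64.96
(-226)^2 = 51076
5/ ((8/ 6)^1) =15/ 4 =3.75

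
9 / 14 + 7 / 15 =233 / 210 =1.11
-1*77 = -77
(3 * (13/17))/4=39/68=0.57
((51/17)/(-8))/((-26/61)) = 183/208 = 0.88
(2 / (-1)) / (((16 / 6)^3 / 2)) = -27 / 128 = -0.21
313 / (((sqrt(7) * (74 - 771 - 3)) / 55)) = -3443 * sqrt(7) / 980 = -9.30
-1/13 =-0.08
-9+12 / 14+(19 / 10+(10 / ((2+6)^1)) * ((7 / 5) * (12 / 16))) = -2761 / 560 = -4.93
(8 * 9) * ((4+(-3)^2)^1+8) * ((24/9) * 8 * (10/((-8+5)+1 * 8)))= 64512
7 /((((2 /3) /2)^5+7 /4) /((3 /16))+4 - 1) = 5103 /9007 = 0.57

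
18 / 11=1.64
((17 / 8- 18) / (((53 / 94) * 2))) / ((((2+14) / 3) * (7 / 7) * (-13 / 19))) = 340233 / 88192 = 3.86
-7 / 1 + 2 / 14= -6.86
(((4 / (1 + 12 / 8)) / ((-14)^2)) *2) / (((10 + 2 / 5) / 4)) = 4 / 637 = 0.01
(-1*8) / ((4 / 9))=-18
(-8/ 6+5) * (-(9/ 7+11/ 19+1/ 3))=-9647/ 1197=-8.06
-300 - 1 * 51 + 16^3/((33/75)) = 98539/11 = 8958.09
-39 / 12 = -13 / 4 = -3.25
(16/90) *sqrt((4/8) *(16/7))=0.19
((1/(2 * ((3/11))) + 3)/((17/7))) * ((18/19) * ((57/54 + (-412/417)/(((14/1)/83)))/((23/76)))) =-4877858/163047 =-29.92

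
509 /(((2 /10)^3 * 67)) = 63625 /67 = 949.63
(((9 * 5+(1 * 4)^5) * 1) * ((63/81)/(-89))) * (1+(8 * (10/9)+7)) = -1137416/7209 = -157.78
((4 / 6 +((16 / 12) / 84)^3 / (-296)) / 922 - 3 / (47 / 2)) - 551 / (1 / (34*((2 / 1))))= -37468.13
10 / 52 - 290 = -289.81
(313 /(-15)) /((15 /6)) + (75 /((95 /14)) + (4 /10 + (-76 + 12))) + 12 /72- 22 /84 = -608368 /9975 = -60.99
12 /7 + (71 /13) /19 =2.00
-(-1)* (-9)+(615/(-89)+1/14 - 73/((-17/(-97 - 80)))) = -16435061/21182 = -775.90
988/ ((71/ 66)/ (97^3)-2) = -494.00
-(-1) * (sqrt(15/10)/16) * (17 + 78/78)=9 * sqrt(6)/16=1.38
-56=-56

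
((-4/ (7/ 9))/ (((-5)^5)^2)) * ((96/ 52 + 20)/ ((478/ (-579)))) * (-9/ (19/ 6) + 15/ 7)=-275265864/ 28248212890625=-0.00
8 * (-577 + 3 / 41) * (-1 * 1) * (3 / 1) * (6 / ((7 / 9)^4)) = 227018.42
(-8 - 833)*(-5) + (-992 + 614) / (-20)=42239 / 10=4223.90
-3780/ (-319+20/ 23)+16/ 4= 4304/ 271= 15.88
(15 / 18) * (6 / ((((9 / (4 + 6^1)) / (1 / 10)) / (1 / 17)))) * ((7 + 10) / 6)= 5 / 54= 0.09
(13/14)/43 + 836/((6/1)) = 251675/1806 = 139.35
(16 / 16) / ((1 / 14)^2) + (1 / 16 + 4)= 3201 / 16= 200.06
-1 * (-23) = 23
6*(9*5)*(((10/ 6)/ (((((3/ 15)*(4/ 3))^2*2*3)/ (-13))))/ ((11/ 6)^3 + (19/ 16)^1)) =-1865.55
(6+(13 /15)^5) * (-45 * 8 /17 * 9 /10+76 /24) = -103.12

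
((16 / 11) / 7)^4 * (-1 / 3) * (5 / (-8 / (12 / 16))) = 10240 / 35153041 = 0.00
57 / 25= 2.28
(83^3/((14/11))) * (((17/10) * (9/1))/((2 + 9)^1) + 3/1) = 39453303/20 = 1972665.15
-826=-826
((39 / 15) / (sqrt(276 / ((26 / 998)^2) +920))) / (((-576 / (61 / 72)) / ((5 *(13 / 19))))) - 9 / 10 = -9 / 10 - 134017 *sqrt(17219939) / 27137521787904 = -0.90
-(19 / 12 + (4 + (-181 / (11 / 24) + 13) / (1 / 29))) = 1461211 / 132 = 11069.78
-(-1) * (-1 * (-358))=358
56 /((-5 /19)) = -1064 /5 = -212.80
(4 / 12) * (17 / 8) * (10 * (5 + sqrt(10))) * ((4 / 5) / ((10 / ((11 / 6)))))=187 * sqrt(10) / 180 + 187 / 36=8.48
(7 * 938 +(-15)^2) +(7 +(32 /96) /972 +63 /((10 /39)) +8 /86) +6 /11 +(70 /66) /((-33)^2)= 5878199638243 /834457140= 7044.34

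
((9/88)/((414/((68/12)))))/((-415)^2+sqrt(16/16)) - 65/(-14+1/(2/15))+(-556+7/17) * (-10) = 197898916913569/35555713248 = 5565.88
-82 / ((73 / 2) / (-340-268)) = 1365.92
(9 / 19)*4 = 36 / 19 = 1.89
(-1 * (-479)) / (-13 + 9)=-479 / 4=-119.75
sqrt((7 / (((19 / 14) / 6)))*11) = 14*sqrt(627) / 19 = 18.45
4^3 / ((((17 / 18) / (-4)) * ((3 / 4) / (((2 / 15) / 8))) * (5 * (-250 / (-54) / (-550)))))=304128 / 2125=143.12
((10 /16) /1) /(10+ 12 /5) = 25 /496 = 0.05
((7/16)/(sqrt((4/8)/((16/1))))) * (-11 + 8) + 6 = 6 - 21 * sqrt(2)/4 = -1.42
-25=-25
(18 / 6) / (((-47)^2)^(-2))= 14639043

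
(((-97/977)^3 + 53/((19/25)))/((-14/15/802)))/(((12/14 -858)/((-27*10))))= -6689160488089863/354378436540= -18875.75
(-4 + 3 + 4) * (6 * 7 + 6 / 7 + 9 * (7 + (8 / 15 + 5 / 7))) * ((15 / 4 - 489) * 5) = -11931327 / 14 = -852237.64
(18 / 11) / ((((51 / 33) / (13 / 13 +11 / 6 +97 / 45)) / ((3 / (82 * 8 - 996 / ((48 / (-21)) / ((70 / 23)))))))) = 61962 / 7750385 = 0.01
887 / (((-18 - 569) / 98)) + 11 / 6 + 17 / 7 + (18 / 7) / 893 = -3166352971 / 22016022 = -143.82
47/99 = 0.47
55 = 55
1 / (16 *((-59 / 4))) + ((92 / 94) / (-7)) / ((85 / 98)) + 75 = 70555521 / 942820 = 74.83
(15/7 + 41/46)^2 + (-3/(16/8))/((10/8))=4150541/518420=8.01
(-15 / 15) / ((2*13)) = -1 / 26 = -0.04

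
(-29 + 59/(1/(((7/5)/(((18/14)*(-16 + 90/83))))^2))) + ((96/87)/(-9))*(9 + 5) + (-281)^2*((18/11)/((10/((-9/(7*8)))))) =-29204123009434379/13860695910600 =-2106.97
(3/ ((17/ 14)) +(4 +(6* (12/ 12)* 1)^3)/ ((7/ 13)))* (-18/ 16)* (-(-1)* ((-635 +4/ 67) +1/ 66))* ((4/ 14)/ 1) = 205999281069/ 2455684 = 83886.72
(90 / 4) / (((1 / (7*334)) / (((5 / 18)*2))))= 29225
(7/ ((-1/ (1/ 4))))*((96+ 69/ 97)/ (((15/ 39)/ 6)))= -2561013/ 970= -2640.22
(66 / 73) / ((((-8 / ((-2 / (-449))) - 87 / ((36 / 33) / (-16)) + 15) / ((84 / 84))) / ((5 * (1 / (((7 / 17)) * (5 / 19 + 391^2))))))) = -3553 / 24986123764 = -0.00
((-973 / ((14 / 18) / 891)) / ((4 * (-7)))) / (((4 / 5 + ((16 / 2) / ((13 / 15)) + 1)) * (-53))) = -24150555 / 354676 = -68.09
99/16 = 6.19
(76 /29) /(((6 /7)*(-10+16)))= 133 /261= 0.51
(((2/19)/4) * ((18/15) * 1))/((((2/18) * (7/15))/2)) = 162/133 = 1.22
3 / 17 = 0.18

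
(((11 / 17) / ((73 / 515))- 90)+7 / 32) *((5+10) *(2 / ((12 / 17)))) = -16920565 / 4672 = -3621.70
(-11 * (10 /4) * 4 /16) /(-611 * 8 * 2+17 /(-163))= 1793 /2549608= 0.00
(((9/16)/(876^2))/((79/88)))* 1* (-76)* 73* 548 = -28633/11534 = -2.48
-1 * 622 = -622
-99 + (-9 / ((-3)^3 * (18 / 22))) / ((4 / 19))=-10483 / 108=-97.06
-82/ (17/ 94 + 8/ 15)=-114.82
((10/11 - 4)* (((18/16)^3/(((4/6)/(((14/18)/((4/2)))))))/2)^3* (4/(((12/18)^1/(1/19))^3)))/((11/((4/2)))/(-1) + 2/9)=20331439842231/246278750512087040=0.00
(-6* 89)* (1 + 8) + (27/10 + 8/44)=-528343/110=-4803.12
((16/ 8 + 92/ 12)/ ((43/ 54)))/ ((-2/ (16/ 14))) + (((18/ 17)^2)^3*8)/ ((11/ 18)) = 919834152264/ 79919490959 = 11.51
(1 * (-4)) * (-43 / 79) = 172 / 79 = 2.18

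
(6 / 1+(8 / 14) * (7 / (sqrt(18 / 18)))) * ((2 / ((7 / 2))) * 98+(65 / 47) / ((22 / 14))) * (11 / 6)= 147035 / 141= 1042.80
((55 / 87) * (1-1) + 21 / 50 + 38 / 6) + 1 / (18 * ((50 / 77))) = 1231 / 180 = 6.84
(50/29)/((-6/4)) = -100/87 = -1.15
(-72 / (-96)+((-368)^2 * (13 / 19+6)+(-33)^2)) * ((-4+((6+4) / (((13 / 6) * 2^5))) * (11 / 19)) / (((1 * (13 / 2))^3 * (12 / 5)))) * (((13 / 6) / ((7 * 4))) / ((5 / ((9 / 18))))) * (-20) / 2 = 2665242452035 / 6395695488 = 416.72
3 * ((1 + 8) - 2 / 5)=129 / 5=25.80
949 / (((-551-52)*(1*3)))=-949 / 1809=-0.52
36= 36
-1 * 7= -7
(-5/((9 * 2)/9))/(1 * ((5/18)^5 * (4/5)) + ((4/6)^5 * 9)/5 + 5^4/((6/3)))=-5904900/738675497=-0.01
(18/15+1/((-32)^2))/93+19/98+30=704780021/23331840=30.21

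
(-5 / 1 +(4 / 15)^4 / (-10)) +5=-128 / 253125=-0.00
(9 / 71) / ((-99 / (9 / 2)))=-9 / 1562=-0.01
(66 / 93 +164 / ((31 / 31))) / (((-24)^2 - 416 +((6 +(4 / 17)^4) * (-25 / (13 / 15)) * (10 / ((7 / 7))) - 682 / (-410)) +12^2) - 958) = -1136511172290 / 16449739250527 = -0.07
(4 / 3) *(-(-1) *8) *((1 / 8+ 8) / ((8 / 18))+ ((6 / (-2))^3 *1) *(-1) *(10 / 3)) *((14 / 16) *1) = 8085 / 8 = 1010.62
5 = 5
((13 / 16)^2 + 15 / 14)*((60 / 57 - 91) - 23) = -3329519 / 17024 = -195.58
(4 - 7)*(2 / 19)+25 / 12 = 403 / 228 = 1.77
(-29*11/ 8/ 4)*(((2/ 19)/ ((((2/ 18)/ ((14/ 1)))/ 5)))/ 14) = -14355/ 304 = -47.22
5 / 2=2.50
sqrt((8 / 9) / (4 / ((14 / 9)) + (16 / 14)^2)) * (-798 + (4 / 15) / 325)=-382.07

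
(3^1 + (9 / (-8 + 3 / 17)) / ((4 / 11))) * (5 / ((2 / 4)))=-435 / 266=-1.64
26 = 26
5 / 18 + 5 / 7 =0.99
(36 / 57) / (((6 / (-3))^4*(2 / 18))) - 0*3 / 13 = 27 / 76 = 0.36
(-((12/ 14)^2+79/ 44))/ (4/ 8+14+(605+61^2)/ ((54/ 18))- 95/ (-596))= -812795/ 467943091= -0.00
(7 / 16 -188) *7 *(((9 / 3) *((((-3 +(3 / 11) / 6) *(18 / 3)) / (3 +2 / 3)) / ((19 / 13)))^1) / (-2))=-479274705 / 73568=-6514.72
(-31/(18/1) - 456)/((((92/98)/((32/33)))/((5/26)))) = -734020/8073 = -90.92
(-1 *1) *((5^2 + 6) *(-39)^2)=-47151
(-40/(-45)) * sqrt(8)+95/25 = 16 * sqrt(2)/9+19/5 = 6.31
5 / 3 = 1.67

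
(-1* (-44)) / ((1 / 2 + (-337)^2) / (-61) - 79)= -5368 / 236777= -0.02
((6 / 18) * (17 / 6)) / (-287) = -17 / 5166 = -0.00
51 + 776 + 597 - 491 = 933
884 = 884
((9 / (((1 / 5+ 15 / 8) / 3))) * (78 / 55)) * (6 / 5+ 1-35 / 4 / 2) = -183222 / 4565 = -40.14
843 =843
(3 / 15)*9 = 9 / 5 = 1.80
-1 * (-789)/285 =263/95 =2.77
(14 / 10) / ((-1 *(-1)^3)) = 1.40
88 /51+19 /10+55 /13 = 52087 /6630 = 7.86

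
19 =19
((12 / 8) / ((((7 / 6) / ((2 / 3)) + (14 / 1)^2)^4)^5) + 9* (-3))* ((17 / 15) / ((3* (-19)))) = 1406763529865150055307222070078596676806053736038317848198457 / 2620441869356652063807570522695425182285786371069177474868285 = 0.54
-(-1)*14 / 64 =7 / 32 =0.22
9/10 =0.90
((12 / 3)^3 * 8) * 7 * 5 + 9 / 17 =304649 / 17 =17920.53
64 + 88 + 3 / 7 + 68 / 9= 10079 / 63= 159.98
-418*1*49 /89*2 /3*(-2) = 81928 /267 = 306.85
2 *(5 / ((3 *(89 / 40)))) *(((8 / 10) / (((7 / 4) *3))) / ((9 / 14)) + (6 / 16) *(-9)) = -4.70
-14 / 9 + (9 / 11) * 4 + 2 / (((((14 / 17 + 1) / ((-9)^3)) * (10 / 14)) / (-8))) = 8956.66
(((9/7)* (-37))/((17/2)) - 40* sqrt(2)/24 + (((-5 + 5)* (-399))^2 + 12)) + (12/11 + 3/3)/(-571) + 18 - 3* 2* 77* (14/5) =-1271.56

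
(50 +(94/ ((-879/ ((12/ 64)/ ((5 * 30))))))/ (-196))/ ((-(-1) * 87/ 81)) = 31011120423/ 666164800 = 46.55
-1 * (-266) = 266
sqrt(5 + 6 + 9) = 2 * sqrt(5) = 4.47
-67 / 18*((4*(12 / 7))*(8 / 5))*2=-8576 / 105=-81.68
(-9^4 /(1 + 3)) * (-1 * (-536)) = -879174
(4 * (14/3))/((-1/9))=-168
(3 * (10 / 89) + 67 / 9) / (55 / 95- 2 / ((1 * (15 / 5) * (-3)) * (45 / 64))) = 5329215 / 612943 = 8.69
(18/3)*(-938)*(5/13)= -28140/13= -2164.62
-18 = -18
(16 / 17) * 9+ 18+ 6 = 552 / 17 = 32.47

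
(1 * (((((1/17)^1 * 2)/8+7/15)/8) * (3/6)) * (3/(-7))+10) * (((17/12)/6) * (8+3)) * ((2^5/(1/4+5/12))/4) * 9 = 12550197/4480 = 2801.38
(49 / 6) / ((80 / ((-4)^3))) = -98 / 15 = -6.53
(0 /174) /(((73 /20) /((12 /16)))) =0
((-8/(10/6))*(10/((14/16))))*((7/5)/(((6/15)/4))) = -768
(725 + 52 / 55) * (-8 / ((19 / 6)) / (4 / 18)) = -8624232 / 1045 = -8252.85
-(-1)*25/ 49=25/ 49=0.51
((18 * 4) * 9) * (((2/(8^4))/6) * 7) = 189/512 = 0.37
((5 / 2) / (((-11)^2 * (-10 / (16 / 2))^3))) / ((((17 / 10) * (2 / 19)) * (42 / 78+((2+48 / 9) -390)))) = 23712 / 153277355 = 0.00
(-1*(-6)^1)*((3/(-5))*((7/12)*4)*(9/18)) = -21/5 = -4.20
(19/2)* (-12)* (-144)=16416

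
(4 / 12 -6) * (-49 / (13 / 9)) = 2499 / 13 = 192.23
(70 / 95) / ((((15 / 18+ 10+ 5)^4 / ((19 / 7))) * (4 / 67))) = 43416 / 81450625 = 0.00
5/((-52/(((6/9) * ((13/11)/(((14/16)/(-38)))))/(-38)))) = -0.09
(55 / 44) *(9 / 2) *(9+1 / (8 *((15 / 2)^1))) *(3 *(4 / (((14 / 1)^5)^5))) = 4869 / 359990366446786984916121812992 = 0.00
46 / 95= 0.48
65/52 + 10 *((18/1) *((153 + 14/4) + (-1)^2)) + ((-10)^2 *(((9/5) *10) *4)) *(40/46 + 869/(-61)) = -381382385/5612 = -67958.37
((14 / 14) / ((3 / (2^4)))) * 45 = 240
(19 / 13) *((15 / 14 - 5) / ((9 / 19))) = -12.12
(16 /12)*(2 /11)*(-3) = -8 /11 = -0.73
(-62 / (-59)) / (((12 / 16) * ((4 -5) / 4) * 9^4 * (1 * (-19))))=992 / 22064643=0.00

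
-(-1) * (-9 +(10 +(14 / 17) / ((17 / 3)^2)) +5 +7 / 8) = 271223 / 39304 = 6.90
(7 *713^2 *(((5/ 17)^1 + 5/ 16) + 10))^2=105401267722157922025/ 73984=1424649488026572.26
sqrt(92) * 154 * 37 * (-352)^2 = 1412009984 * sqrt(23) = 6771761992.50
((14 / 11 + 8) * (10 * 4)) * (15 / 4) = 15300 / 11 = 1390.91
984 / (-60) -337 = -1767 / 5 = -353.40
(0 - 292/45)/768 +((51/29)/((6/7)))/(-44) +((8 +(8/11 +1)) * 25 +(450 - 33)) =1819414913/2756160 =660.13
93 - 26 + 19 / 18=1225 / 18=68.06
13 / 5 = 2.60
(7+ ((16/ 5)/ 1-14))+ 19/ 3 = 38/ 15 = 2.53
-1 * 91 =-91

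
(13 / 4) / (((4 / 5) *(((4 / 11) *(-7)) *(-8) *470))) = 143 / 336896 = 0.00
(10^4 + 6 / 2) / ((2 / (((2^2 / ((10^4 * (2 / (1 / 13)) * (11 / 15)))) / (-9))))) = -0.01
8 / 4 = 2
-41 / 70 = -0.59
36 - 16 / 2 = 28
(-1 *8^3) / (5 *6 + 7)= -13.84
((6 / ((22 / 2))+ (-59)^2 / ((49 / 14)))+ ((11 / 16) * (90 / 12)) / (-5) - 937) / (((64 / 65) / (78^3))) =542343829365 / 19712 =27513384.20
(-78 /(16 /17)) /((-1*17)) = 39 /8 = 4.88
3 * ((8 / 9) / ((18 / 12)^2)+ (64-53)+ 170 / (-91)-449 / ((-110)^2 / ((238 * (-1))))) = 818689051 / 14864850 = 55.08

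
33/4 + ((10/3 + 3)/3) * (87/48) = 1739/144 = 12.08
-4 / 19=-0.21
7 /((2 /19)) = 66.50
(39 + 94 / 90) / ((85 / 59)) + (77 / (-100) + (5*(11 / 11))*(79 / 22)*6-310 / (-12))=1589803 / 9900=160.59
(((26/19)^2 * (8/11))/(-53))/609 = -5408/128171967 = -0.00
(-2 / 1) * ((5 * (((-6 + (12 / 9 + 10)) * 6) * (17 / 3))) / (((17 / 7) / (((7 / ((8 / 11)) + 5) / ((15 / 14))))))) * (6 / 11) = -61152 / 11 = -5559.27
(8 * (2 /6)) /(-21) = -8 /63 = -0.13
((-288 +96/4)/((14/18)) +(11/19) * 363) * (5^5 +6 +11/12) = -30769739/76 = -404864.99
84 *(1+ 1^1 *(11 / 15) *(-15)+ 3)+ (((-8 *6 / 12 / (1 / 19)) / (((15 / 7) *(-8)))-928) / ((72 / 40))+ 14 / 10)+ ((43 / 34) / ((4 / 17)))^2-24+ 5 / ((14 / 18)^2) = -459996161 / 423360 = -1086.54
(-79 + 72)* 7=-49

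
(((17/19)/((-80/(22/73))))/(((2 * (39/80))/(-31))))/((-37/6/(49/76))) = -284053/25351586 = -0.01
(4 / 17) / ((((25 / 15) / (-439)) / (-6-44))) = 52680 / 17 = 3098.82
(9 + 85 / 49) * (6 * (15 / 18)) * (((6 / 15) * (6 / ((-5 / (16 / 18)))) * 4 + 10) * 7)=327172 / 105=3115.92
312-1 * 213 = 99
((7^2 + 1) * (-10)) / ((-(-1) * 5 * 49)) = -100 / 49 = -2.04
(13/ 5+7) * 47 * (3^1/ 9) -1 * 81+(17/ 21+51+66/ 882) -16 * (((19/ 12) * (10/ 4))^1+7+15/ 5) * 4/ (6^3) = 2324813/ 19845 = 117.15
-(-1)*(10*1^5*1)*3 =30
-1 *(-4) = 4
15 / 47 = 0.32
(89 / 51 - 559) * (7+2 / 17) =-3438820 / 867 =-3966.34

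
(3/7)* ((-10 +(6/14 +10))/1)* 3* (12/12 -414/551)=3699/26999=0.14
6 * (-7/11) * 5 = -210/11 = -19.09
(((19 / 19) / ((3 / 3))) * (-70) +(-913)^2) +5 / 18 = 15002987 / 18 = 833499.28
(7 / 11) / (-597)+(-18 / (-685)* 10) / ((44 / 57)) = 305302 / 899679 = 0.34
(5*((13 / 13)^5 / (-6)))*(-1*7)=35 / 6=5.83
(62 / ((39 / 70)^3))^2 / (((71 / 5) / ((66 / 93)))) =1604732360000000 / 249830807031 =6423.28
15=15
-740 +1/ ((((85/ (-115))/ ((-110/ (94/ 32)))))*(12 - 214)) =-59737500/ 80699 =-740.25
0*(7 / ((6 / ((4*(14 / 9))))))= 0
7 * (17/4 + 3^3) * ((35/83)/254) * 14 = 214375/42164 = 5.08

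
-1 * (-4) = 4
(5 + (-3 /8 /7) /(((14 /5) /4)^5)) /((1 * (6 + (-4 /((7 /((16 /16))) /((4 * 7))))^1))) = -0.47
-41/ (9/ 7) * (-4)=1148/ 9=127.56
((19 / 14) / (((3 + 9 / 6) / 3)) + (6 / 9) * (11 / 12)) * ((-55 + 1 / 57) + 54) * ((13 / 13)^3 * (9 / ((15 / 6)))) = -1528 / 285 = -5.36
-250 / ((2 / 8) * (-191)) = 1000 / 191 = 5.24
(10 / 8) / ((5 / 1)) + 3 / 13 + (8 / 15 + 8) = 7031 / 780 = 9.01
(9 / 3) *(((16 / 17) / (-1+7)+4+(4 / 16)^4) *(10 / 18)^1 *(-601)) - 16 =-163867303 / 39168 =-4183.70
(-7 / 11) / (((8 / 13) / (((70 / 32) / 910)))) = -7 / 2816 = -0.00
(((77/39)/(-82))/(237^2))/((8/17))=-1309/1437027696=-0.00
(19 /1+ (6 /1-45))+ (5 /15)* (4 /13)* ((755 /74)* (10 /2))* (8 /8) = -21310 /1443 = -14.77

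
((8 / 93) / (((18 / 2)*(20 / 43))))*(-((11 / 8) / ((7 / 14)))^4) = -629563 / 535680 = -1.18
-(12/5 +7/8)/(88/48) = -393/220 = -1.79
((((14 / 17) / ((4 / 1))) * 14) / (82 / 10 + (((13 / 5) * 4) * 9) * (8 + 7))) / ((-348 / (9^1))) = -735 / 13924292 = -0.00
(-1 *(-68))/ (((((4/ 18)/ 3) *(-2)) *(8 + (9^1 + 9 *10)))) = -459/ 107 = -4.29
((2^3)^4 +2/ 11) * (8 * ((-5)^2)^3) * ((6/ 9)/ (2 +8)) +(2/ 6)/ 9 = 34134848.52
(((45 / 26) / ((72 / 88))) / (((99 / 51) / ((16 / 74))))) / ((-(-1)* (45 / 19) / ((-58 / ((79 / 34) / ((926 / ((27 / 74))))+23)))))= -4718570048 / 18809353251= -0.25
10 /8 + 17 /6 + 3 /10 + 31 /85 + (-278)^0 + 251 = 261883 /1020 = 256.75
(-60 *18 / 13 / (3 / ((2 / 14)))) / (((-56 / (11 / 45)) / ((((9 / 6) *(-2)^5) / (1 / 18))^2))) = 8211456 / 637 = 12890.83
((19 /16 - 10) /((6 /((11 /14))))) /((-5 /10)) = 517 /224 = 2.31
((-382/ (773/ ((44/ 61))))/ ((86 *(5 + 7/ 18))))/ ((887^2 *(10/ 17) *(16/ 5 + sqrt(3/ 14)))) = -26183808/ 49361396900552693 + 584460 *sqrt(42)/ 49361396900552693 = -0.00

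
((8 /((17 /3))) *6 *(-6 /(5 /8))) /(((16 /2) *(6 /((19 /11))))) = -2736 /935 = -2.93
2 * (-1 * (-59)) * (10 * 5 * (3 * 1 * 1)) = 17700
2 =2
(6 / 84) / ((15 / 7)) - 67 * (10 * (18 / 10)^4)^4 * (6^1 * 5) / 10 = -35755877564036295811 / 1464843750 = -24409345750.38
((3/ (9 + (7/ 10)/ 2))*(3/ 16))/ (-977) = -45/ 730796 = -0.00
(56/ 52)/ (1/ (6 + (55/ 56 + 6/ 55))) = 21841/ 2860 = 7.64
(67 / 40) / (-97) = -67 / 3880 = -0.02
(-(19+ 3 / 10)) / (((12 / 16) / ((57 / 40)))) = -3667 / 100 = -36.67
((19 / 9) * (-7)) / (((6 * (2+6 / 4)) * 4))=-19 / 108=-0.18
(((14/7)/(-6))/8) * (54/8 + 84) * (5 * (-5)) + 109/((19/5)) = 123.22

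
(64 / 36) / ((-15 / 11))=-176 / 135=-1.30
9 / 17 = 0.53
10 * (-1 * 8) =-80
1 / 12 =0.08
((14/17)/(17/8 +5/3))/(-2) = -24/221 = -0.11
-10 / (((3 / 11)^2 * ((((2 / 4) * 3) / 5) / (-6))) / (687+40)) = 17593400 / 9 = 1954822.22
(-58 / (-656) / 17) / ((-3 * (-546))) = 29 / 9133488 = 0.00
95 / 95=1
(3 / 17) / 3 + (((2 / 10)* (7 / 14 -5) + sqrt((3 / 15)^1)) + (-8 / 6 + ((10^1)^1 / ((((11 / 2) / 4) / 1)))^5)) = sqrt(5) / 5 + 1670989394441 / 82136010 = 20344.62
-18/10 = -9/5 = -1.80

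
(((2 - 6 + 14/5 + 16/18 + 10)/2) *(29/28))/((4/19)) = 60059/2520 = 23.83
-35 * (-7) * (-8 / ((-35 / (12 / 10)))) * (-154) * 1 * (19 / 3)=-327712 / 5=-65542.40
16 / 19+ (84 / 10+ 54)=6008 / 95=63.24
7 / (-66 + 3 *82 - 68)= 1 / 16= 0.06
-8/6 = -4/3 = -1.33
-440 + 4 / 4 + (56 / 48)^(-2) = -21475 / 49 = -438.27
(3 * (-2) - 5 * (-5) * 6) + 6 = 150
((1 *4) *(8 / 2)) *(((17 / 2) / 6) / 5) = 68 / 15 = 4.53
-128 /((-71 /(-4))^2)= -2048 /5041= -0.41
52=52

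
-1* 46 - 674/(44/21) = -8089/22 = -367.68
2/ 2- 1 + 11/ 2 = 11/ 2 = 5.50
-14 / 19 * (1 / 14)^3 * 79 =-79 / 3724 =-0.02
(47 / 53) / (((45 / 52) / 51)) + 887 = 746713 / 795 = 939.26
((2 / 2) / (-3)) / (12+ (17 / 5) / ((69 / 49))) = -115 / 4973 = -0.02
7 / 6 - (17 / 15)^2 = -53 / 450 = -0.12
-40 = -40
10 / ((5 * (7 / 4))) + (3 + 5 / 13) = 412 / 91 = 4.53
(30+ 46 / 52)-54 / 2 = 101 / 26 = 3.88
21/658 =0.03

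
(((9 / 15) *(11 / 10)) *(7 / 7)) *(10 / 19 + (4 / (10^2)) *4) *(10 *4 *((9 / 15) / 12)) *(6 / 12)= 5379 / 11875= 0.45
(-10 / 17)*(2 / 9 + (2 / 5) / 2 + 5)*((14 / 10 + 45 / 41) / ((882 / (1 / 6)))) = -62464 / 41495895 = -0.00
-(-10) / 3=10 / 3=3.33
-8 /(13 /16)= -128 /13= -9.85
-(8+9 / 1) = -17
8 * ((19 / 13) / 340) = 38 / 1105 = 0.03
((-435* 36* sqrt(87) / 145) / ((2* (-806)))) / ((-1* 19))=-27* sqrt(87) / 7657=-0.03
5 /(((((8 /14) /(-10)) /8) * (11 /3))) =-2100 /11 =-190.91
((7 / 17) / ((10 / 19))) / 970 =133 / 164900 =0.00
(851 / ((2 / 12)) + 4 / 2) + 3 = 5111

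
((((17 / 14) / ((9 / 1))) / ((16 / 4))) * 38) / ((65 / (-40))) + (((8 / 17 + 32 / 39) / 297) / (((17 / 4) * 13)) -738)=-225050783156 / 304621317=-738.79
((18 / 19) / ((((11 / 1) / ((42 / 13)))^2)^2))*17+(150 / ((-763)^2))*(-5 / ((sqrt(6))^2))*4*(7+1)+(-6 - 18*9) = -776540232926877304 / 4625373700758811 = -167.89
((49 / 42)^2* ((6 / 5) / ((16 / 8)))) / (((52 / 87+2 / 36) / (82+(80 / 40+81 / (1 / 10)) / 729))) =8609839 / 82863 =103.90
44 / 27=1.63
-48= -48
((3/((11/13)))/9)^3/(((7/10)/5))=109850/251559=0.44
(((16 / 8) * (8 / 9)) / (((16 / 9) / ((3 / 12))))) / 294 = 0.00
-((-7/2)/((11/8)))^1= 28/11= 2.55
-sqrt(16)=-4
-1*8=-8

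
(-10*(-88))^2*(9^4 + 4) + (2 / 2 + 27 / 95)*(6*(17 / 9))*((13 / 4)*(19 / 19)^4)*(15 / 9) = 869353069481 / 171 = 5083936078.84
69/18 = 23/6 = 3.83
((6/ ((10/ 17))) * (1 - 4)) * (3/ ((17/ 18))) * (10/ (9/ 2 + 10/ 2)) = -1944/ 19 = -102.32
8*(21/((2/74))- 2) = 6200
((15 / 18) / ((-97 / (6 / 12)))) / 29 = -5 / 33756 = -0.00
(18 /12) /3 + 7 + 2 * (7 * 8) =239 /2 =119.50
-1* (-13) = 13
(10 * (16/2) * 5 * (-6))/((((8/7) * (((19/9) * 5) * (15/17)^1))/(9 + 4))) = -55692/19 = -2931.16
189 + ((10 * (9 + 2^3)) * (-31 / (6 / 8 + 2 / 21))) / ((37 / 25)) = -10570497 / 2627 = -4023.79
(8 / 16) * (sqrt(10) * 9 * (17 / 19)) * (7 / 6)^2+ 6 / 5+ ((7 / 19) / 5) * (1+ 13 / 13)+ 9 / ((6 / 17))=833 * sqrt(10) / 152+ 5101 / 190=44.18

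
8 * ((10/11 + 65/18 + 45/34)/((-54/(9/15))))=-7868/15147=-0.52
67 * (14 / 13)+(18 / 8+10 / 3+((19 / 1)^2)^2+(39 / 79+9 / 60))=130399.38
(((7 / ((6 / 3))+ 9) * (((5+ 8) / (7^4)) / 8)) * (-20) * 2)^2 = 2640625 / 23059204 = 0.11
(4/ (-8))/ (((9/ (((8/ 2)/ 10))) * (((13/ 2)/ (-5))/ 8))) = 16/ 117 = 0.14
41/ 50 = 0.82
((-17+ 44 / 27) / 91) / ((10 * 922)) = -0.00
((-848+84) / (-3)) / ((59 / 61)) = 46604 / 177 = 263.30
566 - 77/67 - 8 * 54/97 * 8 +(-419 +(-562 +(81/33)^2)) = -350531055/786379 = -445.75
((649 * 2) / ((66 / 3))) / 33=59 / 33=1.79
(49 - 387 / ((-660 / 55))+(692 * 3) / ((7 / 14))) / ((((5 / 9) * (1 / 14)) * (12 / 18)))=160016.85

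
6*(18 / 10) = 54 / 5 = 10.80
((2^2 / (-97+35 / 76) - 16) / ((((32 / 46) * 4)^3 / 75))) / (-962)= 72962325 / 1256972288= 0.06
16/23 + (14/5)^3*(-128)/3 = -8072336/8625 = -935.92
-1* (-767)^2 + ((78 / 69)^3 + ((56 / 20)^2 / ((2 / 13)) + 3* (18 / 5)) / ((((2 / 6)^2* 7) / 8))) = -1251243989169 / 2129225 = -587652.31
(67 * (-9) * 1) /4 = -603 /4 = -150.75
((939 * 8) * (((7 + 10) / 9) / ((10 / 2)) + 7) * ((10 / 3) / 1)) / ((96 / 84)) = 1454824 / 9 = 161647.11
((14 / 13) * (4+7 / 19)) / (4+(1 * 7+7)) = 0.26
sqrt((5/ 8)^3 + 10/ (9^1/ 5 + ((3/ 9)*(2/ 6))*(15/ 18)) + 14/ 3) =sqrt(24533129418)/ 49056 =3.19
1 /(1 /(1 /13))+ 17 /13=18 /13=1.38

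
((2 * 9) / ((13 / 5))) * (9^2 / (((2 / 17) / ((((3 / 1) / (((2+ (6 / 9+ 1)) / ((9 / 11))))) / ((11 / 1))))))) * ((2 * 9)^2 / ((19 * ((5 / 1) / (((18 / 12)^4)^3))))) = 43211719081593 / 336647168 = 128359.07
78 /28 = 39 /14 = 2.79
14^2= 196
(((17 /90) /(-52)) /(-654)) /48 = 17 /146914560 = 0.00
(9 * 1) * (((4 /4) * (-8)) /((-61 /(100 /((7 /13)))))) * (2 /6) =31200 /427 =73.07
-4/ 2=-2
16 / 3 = 5.33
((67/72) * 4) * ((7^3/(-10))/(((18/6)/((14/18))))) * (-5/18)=160867/17496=9.19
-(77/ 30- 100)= 2923/ 30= 97.43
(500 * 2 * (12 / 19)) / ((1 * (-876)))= -1000 / 1387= -0.72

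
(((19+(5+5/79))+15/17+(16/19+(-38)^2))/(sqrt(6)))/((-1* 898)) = -18752287* sqrt(6)/68742798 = -0.67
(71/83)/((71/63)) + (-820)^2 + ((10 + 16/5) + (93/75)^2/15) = 523222191638/778125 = 672414.06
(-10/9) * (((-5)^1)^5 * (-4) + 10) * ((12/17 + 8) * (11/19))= -22629200/323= -70059.44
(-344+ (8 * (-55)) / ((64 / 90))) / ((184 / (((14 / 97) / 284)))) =-0.00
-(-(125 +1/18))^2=-5067001/324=-15638.89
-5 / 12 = -0.42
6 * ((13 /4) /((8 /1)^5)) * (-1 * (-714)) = 13923 /32768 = 0.42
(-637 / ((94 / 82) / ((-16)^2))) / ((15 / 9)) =-20057856 / 235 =-85352.58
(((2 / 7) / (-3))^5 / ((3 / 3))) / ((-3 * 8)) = 4 / 12252303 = 0.00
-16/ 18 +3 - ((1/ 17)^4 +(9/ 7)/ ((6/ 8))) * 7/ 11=8435558/ 8268579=1.02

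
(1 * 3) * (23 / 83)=69 / 83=0.83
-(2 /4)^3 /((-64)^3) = 1 /2097152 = 0.00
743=743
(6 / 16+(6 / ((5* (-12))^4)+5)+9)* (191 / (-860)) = -5930550191 / 1857600000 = -3.19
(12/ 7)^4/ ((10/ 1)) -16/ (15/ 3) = -28048/ 12005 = -2.34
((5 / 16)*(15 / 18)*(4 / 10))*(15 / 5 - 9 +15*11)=265 / 16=16.56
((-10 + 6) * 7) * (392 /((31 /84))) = -921984 /31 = -29741.42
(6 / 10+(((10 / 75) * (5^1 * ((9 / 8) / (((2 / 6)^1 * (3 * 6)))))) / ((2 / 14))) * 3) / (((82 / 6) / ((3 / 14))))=1161 / 22960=0.05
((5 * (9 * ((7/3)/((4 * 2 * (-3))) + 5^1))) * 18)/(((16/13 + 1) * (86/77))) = 15900885/9976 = 1593.91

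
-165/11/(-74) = 15/74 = 0.20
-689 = -689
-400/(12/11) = -1100/3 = -366.67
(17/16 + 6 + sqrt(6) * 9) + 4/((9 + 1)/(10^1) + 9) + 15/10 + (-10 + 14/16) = -13/80 + 9 * sqrt(6) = 21.88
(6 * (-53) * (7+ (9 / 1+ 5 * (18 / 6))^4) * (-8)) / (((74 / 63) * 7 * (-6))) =-17109242.27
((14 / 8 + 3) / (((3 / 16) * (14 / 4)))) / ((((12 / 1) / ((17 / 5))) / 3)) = 6.15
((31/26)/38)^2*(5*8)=4805/122018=0.04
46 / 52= 23 / 26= 0.88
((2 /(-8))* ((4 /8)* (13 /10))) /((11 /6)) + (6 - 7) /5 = -127 /440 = -0.29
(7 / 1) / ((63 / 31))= 31 / 9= 3.44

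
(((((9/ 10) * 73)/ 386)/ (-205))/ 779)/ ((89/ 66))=-21681/ 27430810150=-0.00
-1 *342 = -342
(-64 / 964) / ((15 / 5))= -16 / 723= -0.02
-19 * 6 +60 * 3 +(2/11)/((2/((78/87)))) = 21080/319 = 66.08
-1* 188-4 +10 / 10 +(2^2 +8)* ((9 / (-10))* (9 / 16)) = -7883 / 40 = -197.08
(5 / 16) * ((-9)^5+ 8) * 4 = -295205 / 4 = -73801.25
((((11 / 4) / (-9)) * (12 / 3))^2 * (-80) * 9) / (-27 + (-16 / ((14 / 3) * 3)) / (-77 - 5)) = 555632 / 13941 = 39.86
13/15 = 0.87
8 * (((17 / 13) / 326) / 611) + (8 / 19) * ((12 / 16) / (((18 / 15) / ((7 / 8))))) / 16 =45480191 / 3148732288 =0.01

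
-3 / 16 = -0.19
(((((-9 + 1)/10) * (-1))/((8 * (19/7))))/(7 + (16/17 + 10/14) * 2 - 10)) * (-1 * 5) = -833/1406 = -0.59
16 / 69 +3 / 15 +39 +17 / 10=41.13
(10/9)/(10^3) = 1/900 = 0.00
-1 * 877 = -877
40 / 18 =20 / 9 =2.22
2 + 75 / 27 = 43 / 9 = 4.78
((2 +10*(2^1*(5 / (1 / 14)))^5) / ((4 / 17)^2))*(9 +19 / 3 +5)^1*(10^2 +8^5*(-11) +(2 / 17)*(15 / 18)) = -5124849463782849719491 / 72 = -71178464774761801659.60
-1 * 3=-3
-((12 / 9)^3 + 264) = -7192 / 27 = -266.37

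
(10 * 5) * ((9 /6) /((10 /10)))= 75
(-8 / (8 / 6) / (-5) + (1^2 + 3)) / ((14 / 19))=247 / 35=7.06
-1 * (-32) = 32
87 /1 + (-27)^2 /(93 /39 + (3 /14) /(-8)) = 1360095 /3433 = 396.18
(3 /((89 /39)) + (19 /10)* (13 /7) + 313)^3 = 7764309233424190747 /241804367000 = 32109880.11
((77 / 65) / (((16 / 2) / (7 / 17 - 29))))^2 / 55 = 31827411 / 97682000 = 0.33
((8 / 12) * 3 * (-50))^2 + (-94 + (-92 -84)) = 9730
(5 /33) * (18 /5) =6 /11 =0.55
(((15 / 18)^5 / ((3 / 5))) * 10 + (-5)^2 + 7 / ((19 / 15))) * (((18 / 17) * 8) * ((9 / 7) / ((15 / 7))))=1649899 / 8721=189.19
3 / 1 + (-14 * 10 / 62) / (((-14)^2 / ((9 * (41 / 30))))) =2481 / 868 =2.86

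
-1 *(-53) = 53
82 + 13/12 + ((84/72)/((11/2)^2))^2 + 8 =48008623/527076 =91.08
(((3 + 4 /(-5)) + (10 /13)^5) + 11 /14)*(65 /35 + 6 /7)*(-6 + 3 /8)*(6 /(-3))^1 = 14466640527 /145546856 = 99.40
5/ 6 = 0.83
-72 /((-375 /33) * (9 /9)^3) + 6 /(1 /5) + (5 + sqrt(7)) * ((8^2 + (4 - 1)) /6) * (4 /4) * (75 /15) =335 * sqrt(7) /6 + 236627 /750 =463.22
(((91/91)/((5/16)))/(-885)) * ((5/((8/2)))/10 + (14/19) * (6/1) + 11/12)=-4982/252225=-0.02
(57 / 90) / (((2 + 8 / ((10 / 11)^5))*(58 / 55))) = 653125 / 16186437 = 0.04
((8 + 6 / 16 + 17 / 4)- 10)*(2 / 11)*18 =189 / 22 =8.59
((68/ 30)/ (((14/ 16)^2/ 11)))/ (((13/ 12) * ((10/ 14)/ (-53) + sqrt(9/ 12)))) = 20297728/ 37566893 + 537889792 * sqrt(3)/ 26833495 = 35.26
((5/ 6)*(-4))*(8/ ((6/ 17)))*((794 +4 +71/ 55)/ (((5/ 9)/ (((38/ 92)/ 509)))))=-56797612/ 643885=-88.21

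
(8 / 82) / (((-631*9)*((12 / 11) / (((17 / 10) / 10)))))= -187 / 69851700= -0.00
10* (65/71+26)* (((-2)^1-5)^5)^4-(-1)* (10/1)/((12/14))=4574490626842096019815/213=21476481816160075210.40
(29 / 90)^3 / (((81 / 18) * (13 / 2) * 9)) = 24389 / 191909250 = 0.00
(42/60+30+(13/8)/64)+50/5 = 104257/2560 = 40.73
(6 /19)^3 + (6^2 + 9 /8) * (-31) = -63149085 /54872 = -1150.84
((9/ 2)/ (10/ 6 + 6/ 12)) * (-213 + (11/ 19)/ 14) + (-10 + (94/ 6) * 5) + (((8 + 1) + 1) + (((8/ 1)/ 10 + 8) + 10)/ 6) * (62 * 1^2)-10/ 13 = 7599509/ 17290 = 439.53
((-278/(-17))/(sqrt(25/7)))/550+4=139 * sqrt(7)/23375+4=4.02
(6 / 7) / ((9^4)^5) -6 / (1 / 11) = -1872280480694767035352 / 28367886071132833869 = -66.00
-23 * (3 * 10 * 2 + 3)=-1449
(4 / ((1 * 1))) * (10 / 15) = 8 / 3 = 2.67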